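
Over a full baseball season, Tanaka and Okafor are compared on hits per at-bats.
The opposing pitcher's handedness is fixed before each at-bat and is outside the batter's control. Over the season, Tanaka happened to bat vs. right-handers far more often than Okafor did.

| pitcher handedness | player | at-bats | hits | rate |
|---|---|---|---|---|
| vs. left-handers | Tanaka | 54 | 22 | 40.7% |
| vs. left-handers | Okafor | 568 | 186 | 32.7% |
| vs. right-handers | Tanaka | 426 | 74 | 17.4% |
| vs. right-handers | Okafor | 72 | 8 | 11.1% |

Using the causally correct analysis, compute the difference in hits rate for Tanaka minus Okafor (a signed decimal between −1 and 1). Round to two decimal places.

Pitcher handedness is set before the player has any effect — it is not caused by the player — and it independently drives the outcome. That makes it a confounder, so the causal comparison is within pitcher handedness levels.
Adjusting over the population distribution of pitcher handedness: 0.555·(0.407−0.327) + 0.445·(0.174−0.111) = +0.072.

+0.07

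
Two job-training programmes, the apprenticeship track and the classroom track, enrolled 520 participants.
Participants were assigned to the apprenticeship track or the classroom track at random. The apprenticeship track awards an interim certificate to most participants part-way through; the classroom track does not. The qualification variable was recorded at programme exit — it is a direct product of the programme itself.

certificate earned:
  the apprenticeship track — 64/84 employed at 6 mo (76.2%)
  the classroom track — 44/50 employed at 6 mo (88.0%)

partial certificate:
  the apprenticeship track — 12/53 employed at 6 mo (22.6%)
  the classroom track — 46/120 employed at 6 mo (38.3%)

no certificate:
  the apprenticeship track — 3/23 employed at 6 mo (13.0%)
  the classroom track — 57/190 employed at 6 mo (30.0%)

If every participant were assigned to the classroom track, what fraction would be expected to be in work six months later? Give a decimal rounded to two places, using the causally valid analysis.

Qualification attained during the programme lies on the pathway programme → qualification attained during the programme → outcome, so adjusting for it blocks the indirect effect. For the total causal effect of programme, use the unadjusted pooled rates.
So P(outcome | do(the classroom track)) is just the pooled rate for the classroom track: 147/360 = 0.408.

0.41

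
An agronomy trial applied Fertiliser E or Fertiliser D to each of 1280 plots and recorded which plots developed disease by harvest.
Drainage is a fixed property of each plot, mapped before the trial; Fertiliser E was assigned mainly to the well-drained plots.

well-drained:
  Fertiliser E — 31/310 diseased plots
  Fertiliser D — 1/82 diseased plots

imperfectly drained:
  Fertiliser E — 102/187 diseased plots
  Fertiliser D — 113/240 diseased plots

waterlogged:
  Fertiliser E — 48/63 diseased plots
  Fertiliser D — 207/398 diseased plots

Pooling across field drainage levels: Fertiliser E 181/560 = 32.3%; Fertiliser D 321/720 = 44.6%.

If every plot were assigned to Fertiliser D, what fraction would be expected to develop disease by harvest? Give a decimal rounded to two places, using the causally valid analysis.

0.35

Field drainage satisfies the back-door criterion: it is not a descendant of the fertiliser, and it blocks the spurious path from fertiliser to outcome. Adjusting for it (i.e., using the within-field drainage rates) gives the causal effect.
Standardising Fertiliser D to the population field drainage mix: 0.306·1/82 + 0.334·113/240 + 0.360·207/398 = 0.348.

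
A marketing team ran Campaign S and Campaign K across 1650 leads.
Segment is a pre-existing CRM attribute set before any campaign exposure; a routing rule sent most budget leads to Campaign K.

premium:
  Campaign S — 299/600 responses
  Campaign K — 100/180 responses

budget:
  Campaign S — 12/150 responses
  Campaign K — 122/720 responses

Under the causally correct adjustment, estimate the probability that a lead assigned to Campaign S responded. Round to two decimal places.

Customer segment is set before the campaign has any effect — it is not caused by the campaign — and it independently drives the outcome. That makes it a confounder, so the causal comparison is within customer segment levels.
Standardising Campaign S to the population customer segment mix: 0.473·299/600 + 0.527·12/150 = 0.278.

0.28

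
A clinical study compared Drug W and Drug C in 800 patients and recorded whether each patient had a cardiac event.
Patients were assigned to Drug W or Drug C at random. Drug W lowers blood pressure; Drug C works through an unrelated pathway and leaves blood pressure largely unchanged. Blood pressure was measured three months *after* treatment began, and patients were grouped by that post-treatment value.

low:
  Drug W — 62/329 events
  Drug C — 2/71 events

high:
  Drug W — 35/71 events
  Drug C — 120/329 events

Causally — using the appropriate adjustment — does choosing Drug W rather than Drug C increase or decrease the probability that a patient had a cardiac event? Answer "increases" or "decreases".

decreases

The blood pressure-specific comparison favours Drug C throughout, but the pooled figures favour Drug W. The question is whether to condition on blood pressure.
Because the drug influences blood pressure, blood pressure is a post-treatment mediator, not a confounder. Stratifying on it would bias the estimate; the causal effect is the crude pooled difference.
Pooled: Drug W 24.2% vs Drug C 30.5%; Drug W is lower overall.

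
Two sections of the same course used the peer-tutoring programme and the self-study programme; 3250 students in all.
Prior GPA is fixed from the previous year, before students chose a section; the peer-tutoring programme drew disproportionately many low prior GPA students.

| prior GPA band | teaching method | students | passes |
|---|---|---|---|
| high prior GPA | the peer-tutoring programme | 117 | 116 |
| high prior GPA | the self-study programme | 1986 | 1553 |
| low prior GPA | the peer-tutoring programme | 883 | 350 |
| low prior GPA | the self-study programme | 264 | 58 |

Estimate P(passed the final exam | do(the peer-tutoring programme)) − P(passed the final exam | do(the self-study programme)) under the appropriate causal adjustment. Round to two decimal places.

Prior GPA band satisfies the back-door criterion: it is not a descendant of the teaching method, and it blocks the spurious path from teaching method to outcome. Adjusting for it (i.e., using the within-prior GPA band rates) gives the causal effect.
Adjusting over the population distribution of prior GPA band: 0.647·(0.991−0.782) + 0.353·(0.396−0.220) = +0.198.

+0.20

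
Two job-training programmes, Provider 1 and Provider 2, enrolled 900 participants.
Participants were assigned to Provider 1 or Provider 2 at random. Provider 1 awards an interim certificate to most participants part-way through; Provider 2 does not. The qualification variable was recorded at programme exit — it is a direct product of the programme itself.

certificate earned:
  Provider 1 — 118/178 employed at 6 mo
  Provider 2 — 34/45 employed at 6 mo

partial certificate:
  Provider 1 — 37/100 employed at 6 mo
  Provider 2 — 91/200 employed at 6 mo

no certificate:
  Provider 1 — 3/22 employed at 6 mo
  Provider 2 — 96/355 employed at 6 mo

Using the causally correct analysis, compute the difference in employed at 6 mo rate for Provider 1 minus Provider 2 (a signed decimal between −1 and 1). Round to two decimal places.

+0.16

The qualification attained during the programme-specific comparison favours Provider 2 throughout, but the pooled figures favour Provider 1. The question is whether to condition on qualification attained during the programme.
The distribution of qualification attained during the programme is itself part of what the programme does — it is an intermediate outcome. Holding it fixed would remove that part of the effect; the total effect is the pooled difference.
The causal difference is the pooled difference: 0.527 − 0.368 = +0.158.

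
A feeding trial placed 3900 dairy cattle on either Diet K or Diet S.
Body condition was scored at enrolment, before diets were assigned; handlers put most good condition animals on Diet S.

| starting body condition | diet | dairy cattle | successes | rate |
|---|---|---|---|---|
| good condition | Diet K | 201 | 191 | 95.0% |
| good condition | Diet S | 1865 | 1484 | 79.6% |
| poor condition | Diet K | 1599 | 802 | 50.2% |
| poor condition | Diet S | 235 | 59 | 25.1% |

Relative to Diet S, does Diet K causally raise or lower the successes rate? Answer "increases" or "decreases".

Within every starting body condition level Diet K has the higher rate, yet pooled Diet S does — Simpson's reversal.
Starting body condition satisfies the back-door criterion: it is not a descendant of the diet, and it blocks the spurious path from diet to outcome. Adjusting for it (i.e., using the within-starting body condition rates) gives the causal effect.
Within each level — good condition: 95.0% vs 79.6%; poor condition: 50.2% vs 25.1% — Diet K is higher every time.

increases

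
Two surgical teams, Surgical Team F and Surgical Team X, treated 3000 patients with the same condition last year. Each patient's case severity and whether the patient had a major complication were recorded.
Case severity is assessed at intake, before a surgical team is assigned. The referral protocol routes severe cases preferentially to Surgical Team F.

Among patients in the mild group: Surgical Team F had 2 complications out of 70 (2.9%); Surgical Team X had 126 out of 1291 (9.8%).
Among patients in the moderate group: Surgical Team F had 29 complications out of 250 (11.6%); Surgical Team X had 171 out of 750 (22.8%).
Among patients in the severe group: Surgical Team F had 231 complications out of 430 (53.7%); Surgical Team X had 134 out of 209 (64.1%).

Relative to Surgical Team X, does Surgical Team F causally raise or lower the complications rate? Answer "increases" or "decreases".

Case severity differs across surgical teams for reasons unrelated to any effect of the surgical team itself, and it separately predicts the outcome — a classic confounder. We must compare within case severity levels.
Within each level — mild: 2.9% vs 9.8%; moderate: 11.6% vs 22.8%; severe: 53.7% vs 64.1% — Surgical Team F is lower every time.

decreases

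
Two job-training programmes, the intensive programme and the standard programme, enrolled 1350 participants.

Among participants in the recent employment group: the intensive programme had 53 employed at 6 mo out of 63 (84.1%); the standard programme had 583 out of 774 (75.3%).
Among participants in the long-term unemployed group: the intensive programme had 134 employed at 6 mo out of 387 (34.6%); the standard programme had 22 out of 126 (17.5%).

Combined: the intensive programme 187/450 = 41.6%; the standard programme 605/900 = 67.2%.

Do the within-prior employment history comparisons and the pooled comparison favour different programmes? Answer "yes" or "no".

yes

Within each prior employment history level (recent employment 84.1% vs 75.3%; long-term unemployed 34.6% vs 17.5%), the intensive programme has the higher rate every time. Pooled: 41.6% vs 67.2% — the standard programme has the higher rate overall. The two comparisons disagree.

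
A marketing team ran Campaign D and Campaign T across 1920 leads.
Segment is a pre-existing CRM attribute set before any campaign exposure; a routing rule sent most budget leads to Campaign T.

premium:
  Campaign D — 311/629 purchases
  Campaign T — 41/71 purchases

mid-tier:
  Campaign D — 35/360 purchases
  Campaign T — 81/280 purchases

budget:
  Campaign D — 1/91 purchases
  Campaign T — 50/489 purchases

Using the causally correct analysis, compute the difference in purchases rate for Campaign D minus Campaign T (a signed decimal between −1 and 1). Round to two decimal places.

Customer segment differs across campaigns for reasons unrelated to any effect of the campaign itself, and it separately predicts the outcome — a classic confounder. We must compare within customer segment levels.
Adjusting over the population distribution of customer segment: 0.365·(0.494−0.577) + 0.333·(0.097−0.289) + 0.302·(0.011−0.102) = -0.122.

-0.12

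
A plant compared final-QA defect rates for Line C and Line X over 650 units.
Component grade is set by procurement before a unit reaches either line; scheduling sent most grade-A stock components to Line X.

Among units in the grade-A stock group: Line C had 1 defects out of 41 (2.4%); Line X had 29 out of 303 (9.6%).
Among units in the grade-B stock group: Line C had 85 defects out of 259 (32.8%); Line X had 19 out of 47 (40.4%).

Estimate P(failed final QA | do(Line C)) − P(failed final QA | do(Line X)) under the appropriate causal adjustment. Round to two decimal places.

Component grade is set before the line has any effect — it is not caused by the line — and it independently drives the outcome. That makes it a confounder, so the causal comparison is within component grade levels.
Adjusting over the population distribution of component grade: 0.529·(0.024−0.096) + 0.471·(0.328−0.404) = -0.074.

-0.07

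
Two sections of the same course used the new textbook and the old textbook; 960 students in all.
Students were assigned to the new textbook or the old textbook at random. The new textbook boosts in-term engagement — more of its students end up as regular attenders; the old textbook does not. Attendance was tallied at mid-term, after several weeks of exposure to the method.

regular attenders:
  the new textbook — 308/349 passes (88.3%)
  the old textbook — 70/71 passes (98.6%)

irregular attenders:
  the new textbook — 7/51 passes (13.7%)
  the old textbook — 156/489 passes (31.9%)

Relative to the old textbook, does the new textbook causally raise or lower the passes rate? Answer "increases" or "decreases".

The mid-term attendance-specific comparison favours the old textbook throughout, but the pooled figures favour the new textbook. The question is whether to condition on mid-term attendance.
Mid-term attendance is recorded after the teaching method and is itself shifted by it — it sits on the causal path from teaching method to outcome. Conditioning on a mediator would strip out part of the effect we want; the pooled comparison gives the total causal effect.
Pooled: the new textbook 78.8% vs the old textbook 40.4%; the new textbook is higher overall.

increases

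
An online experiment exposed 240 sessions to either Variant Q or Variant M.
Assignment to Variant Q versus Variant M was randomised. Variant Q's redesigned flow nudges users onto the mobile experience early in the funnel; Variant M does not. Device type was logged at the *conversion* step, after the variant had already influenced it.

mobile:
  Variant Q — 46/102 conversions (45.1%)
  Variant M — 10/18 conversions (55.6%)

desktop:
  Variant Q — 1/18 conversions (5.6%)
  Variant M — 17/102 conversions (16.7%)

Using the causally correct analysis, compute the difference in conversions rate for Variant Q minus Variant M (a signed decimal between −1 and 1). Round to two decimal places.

+0.17

Device type here is a post-treatment variable shaped by the variant; conditioning on it would introduce bias rather than remove it. The overall comparison is the causal one.
The causal difference is the pooled difference: 0.392 − 0.225 = +0.167.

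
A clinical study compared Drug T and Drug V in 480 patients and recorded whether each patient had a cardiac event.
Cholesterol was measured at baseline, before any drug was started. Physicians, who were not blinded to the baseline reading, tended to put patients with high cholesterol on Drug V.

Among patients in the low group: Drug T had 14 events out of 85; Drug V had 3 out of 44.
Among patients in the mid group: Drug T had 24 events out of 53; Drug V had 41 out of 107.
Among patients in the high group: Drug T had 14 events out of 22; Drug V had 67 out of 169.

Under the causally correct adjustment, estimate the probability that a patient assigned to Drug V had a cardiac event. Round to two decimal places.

0.30

The cholesterol-specific comparison favours Drug V throughout, but the pooled figures favour Drug T. The question is whether to condition on cholesterol.
Here cholesterol is a common cause — it drives both which drug a case falls under and the outcome. The crude comparison mixes populations; the stratum-specific rates are the causally relevant ones.
Standardising Drug V to the population cholesterol mix: 0.269·3/44 + 0.333·41/107 + 0.398·67/169 = 0.304.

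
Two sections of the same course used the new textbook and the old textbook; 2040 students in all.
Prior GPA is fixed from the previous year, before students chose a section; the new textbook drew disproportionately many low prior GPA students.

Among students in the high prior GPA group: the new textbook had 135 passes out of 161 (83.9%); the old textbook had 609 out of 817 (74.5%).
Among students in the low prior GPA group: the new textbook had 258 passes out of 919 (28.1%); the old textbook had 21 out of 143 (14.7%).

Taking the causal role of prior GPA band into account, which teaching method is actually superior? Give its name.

the new textbook

Prior GPA band satisfies the back-door criterion: it is not a descendant of the teaching method, and it blocks the spurious path from teaching method to outcome. Adjusting for it (i.e., using the within-prior GPA band rates) gives the causal effect.
Within each level — high prior GPA: 83.9% vs 74.5%; low prior GPA: 28.1% vs 14.7% — the new textbook is higher every time.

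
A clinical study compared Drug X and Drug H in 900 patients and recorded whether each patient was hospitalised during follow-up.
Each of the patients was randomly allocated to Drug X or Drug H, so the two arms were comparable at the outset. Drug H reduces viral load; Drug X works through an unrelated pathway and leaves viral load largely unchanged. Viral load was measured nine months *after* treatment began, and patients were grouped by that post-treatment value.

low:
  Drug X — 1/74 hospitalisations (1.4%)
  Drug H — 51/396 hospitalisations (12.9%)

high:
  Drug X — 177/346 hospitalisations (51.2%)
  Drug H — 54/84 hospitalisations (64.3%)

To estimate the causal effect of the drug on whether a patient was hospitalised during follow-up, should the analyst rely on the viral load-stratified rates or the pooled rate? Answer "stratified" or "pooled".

pooled

Viral load is downstream of the drug. One should not condition on a consequence of treatment, so the overall rates are the right comparison.
Pooled: Drug X 42.4% vs Drug H 21.9%; Drug H is lower overall.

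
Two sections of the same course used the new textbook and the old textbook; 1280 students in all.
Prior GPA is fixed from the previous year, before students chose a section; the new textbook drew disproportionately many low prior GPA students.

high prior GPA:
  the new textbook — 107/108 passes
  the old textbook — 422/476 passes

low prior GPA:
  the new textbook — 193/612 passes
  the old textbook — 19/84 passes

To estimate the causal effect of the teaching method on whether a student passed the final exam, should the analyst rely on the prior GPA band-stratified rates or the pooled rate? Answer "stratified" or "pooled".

The imbalance in prior GPA band arose from how students were allocated, not from anything the teaching method did; and prior GPA band independently affects the outcome. The pooled gap is confounded — condition on prior GPA band.
Within each level — high prior GPA: 99.1% vs 88.7%; low prior GPA: 31.5% vs 22.6% — the new textbook is higher every time.

stratified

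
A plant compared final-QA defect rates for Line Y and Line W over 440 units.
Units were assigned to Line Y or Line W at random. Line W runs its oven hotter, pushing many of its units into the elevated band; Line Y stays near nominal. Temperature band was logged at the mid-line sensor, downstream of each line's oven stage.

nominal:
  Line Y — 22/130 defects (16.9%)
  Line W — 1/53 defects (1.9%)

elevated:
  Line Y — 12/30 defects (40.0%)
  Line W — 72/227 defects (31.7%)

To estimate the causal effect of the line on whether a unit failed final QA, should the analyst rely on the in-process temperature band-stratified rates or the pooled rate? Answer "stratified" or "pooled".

Stratifying would compare lines among units the lines themselves sorted into in-process temperature band groups — a form of selection on an intermediate. The unconditioned pooled rates give the total causal effect.
Pooled: Line Y 21.2% vs Line W 26.1%; Line Y is lower overall.

pooled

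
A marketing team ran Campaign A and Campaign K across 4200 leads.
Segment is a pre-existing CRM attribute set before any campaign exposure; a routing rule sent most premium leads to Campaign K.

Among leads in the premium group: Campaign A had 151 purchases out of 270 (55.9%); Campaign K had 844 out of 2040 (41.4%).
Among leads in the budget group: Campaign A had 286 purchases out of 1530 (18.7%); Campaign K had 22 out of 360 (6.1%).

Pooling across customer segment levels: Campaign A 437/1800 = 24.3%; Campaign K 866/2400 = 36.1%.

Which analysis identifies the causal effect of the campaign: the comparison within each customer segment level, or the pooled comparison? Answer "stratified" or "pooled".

Since customer segment is a pre-existing factor (not a product of the campaign) and it affects the outcome on its own, it is a confounder. The stratified rates, not the pooled rate, identify the causal effect.
Within each level — premium: 55.9% vs 41.4%; budget: 18.7% vs 6.1% — Campaign A is higher every time.

stratified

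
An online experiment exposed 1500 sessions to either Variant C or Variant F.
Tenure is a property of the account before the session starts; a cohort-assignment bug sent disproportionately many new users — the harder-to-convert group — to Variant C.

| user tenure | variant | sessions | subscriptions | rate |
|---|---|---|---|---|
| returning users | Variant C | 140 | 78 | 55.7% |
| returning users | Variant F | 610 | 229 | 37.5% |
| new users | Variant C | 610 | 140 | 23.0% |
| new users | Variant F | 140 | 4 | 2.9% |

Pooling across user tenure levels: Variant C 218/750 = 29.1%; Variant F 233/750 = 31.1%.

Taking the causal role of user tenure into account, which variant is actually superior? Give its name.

Nothing the variant does changes user tenure; the imbalance is an allocation artefact. With user tenure also predicting the outcome, the pooled figure is confounded, and the within-stratum comparison is the causal one.
Within each level — returning users: 55.7% vs 37.5%; new users: 23.0% vs 2.9% — Variant C is higher every time.

Variant C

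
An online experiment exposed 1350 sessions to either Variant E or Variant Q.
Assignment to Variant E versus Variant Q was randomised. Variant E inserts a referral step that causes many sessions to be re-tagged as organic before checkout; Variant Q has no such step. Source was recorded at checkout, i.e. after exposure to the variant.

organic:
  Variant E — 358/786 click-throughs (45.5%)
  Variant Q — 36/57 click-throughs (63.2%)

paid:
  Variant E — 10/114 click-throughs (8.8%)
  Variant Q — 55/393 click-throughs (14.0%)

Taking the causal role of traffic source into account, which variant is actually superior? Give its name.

Traffic source here is a post-treatment variable shaped by the variant; conditioning on it would introduce bias rather than remove it. The overall comparison is the causal one.
Pooled: Variant E 40.9% vs Variant Q 20.2%; Variant E is higher overall.

Variant E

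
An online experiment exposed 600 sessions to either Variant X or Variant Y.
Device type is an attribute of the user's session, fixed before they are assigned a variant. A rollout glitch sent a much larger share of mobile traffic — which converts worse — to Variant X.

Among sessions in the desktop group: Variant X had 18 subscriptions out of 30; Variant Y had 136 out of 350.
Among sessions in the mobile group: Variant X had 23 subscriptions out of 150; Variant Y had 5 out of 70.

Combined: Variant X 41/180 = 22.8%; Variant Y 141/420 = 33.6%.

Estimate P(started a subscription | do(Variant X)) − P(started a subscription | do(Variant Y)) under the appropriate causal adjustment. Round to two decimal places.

+0.16

The stratified and pooled comparisons disagree (Variant X wins within each device type; Variant Y wins overall), so the answer turns on the causal role of device type.
Since device type is a pre-existing factor (not a product of the variant) and it affects the outcome on its own, it is a confounder. The stratified rates, not the pooled rate, identify the causal effect.
Adjusting over the population distribution of device type: 0.633·(0.600−0.389) + 0.367·(0.153−0.071) = +0.164.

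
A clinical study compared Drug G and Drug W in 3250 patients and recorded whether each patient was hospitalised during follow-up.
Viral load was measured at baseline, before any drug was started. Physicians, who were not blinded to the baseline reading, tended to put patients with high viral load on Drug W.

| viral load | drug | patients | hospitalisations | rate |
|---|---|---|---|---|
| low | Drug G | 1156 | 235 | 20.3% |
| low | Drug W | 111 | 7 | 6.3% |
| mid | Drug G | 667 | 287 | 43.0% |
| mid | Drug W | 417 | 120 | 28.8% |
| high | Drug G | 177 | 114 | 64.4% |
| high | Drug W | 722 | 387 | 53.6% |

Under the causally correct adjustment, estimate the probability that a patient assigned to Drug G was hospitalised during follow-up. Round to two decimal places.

Viral load differs across drugs for reasons unrelated to any effect of the drug itself, and it separately predicts the outcome — a classic confounder. We must compare within viral load levels.
Standardising Drug G to the population viral load mix: 0.390·235/1156 + 0.334·287/667 + 0.277·114/177 = 0.401.

0.40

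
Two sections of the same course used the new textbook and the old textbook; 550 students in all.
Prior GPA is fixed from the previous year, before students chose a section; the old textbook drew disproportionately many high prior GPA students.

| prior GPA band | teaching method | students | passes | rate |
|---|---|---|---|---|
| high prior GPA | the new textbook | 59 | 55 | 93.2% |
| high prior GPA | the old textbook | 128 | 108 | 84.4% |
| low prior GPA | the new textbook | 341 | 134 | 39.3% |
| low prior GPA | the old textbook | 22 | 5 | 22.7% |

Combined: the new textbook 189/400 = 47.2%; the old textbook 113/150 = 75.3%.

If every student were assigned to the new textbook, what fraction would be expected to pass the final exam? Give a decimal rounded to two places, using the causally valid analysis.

the new textbook is higher inside every prior GPA band stratum but the old textbook is higher in aggregate. Whether to stratify depends on how prior GPA band relates to the teaching method.
Prior GPA band differs across teaching methods for reasons unrelated to any effect of the teaching method itself, and it separately predicts the outcome — a classic confounder. We must compare within prior GPA band levels.
Standardising the new textbook to the population prior GPA band mix: 0.340·55/59 + 0.660·134/341 = 0.576.

0.58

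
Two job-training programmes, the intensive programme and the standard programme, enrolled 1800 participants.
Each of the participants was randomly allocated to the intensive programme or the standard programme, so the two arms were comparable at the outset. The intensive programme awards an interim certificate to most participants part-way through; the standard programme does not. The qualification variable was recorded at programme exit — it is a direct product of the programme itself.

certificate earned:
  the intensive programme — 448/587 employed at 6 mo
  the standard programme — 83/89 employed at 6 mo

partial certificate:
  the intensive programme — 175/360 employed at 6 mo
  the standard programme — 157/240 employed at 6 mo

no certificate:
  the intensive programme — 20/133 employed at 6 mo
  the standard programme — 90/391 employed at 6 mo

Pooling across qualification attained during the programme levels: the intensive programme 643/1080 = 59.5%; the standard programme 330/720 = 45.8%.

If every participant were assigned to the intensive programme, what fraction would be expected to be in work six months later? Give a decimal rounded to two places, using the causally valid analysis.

0.60

The qualification attained during the programme-specific comparison favours the standard programme throughout, but the pooled figures favour the intensive programme. The question is whether to condition on qualification attained during the programme.
Because the programme influences qualification attained during the programme, qualification attained during the programme is a post-treatment mediator, not a confounder. Stratifying on it would bias the estimate; the causal effect is the crude pooled difference.
So P(outcome | do(the intensive programme)) is just the pooled rate for the intensive programme: 643/1080 = 0.595.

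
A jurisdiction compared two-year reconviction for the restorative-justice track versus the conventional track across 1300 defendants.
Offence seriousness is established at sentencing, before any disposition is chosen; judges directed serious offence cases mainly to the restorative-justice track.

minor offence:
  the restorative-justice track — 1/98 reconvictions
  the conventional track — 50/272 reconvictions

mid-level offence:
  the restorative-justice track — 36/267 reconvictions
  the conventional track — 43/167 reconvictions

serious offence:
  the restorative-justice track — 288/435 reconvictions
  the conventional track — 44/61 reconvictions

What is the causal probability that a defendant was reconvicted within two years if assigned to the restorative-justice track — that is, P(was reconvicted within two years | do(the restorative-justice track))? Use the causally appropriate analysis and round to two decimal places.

The imbalance in offence seriousness arose from how defendants were allocated, not from anything the disposition did; and offence seriousness independently affects the outcome. The pooled gap is confounded — condition on offence seriousness.
Standardising the restorative-justice track to the population offence seriousness mix: 0.285·1/98 + 0.334·36/267 + 0.382·288/435 = 0.301.

0.30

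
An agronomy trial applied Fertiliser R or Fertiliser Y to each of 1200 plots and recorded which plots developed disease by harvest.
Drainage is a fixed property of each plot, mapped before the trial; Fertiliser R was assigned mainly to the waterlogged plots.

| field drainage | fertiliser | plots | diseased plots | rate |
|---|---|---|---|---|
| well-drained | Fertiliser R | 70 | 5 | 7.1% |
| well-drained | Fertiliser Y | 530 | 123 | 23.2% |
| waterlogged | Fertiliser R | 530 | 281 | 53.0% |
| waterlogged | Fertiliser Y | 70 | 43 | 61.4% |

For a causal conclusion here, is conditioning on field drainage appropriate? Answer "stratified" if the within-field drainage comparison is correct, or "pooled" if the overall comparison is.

The imbalance in field drainage arose from how plots were allocated, not from anything the fertiliser did; and field drainage independently affects the outcome. The pooled gap is confounded — condition on field drainage.
Within each level — well-drained: 7.1% vs 23.2%; waterlogged: 53.0% vs 61.4% — Fertiliser R is lower every time.

stratified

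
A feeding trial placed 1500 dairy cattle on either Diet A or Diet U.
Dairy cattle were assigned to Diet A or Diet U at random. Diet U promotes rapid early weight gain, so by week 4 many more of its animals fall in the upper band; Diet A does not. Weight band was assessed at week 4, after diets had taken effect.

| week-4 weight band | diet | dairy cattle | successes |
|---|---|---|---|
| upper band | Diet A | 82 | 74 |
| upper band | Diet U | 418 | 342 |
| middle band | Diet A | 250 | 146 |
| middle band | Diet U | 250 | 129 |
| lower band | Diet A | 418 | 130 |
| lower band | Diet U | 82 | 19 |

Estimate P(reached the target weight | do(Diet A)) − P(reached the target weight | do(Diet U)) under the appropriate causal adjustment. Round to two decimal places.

The distribution of week-4 weight band is itself part of what the diet does — it is an intermediate outcome. Holding it fixed would remove that part of the effect; the total effect is the pooled difference.
The causal difference is the pooled difference: 0.467 − 0.653 = -0.187.

-0.19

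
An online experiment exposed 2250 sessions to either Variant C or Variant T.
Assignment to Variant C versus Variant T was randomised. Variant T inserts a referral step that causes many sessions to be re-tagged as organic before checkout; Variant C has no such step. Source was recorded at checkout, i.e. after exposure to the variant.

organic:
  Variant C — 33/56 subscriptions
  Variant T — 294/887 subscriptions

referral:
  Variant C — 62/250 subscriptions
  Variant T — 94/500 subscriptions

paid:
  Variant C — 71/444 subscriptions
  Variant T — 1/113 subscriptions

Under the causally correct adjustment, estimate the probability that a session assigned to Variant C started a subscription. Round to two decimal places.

0.22

Within every traffic source level Variant C has the higher rate, yet pooled Variant T does — Simpson's reversal.
Stratifying would compare variants among sessions the variants themselves sorted into traffic source groups — a form of selection on an intermediate. The unconditioned pooled rates give the total causal effect.
So P(outcome | do(Variant C)) is just the pooled rate for Variant C: 166/750 = 0.221.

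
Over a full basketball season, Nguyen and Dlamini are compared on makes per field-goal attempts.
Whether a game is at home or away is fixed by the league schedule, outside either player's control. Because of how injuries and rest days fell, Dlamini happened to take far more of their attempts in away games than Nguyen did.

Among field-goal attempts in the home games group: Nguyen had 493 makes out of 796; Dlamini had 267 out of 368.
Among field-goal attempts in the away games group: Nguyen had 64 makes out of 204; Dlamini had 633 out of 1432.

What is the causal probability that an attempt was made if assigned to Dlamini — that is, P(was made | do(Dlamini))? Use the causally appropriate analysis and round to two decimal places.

0.56

The stratified and pooled comparisons disagree (Dlamini wins within each game venue; Nguyen wins overall), so the answer turns on the causal role of game venue.
Nothing the player does changes game venue; the imbalance is an allocation artefact. With game venue also predicting the outcome, the pooled figure is confounded, and the within-stratum comparison is the causal one.
Standardising Dlamini to the population game venue mix: 0.416·267/368 + 0.584·633/1432 = 0.560.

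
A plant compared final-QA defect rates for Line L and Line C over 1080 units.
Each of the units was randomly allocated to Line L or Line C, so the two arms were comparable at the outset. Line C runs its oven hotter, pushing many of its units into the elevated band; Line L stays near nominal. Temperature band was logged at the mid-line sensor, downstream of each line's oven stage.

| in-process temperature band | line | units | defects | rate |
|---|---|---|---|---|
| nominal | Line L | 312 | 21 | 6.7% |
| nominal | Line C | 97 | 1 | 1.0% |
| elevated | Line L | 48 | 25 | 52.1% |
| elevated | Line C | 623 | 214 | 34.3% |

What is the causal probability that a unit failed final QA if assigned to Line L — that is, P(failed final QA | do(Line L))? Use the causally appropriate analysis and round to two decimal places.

The stratified and pooled comparisons disagree (Line C wins within each in-process temperature band; Line L wins overall), so the answer turns on the causal role of in-process temperature band.
Stratifying would compare lines among units the lines themselves sorted into in-process temperature band groups — a form of selection on an intermediate. The unconditioned pooled rates give the total causal effect.
So P(outcome | do(Line L)) is just the pooled rate for Line L: 46/360 = 0.128.

0.13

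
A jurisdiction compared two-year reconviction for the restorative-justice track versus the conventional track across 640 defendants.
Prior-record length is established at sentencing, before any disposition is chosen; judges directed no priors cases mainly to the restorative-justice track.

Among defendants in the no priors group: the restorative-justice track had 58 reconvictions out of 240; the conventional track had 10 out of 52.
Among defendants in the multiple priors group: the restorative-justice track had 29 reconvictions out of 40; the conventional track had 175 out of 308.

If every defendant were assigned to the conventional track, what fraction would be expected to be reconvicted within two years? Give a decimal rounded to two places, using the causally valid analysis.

The stratified and pooled comparisons disagree (the conventional track wins within each prior-record length; the restorative-justice track wins overall), so the answer turns on the causal role of prior-record length.
Prior-record length is set before the disposition has any effect — it is not caused by the disposition — and it independently drives the outcome. That makes it a confounder, so the causal comparison is within prior-record length levels.
Standardising the conventional track to the population prior-record length mix: 0.456·10/52 + 0.544·175/308 = 0.397.

0.40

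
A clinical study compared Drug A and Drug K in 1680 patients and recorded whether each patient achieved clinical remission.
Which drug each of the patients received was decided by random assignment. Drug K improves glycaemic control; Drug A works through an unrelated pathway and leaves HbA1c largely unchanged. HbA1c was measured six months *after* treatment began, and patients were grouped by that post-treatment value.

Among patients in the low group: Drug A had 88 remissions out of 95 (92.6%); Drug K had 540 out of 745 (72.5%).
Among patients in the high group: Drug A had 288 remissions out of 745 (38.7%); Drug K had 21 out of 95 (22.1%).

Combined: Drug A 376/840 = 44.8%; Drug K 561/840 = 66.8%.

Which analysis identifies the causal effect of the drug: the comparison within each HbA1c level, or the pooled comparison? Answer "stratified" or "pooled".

HbA1c here is a post-treatment variable shaped by the drug; conditioning on it would introduce bias rather than remove it. The overall comparison is the causal one.
Pooled: Drug A 44.8% vs Drug K 66.8%; Drug K is higher overall.

pooled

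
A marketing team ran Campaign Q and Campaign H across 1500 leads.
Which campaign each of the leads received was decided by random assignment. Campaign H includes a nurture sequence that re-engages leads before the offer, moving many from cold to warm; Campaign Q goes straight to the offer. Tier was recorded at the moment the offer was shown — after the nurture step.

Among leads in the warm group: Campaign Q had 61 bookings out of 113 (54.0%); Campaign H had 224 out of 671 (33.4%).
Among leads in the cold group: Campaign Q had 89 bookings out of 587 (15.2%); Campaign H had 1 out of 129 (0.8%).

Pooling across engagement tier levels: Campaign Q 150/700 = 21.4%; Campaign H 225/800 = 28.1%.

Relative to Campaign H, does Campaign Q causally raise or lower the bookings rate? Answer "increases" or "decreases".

decreases

Within every engagement tier level Campaign Q has the higher rate, yet pooled Campaign H does — Simpson's reversal.
The distribution of engagement tier is itself part of what the campaign does — it is an intermediate outcome. Holding it fixed would remove that part of the effect; the total effect is the pooled difference.
Pooled: Campaign Q 21.4% vs Campaign H 28.1%; Campaign H is higher overall.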